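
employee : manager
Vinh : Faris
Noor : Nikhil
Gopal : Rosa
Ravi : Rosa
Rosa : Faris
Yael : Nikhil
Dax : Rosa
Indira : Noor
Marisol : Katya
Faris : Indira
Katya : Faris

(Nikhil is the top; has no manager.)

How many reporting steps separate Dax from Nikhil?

Chain from Dax up to Nikhil: Dax → Rosa → Faris → Indira → Noor → Nikhil. That is 5 steps up, so Dax is 5 levels below Nikhil.

5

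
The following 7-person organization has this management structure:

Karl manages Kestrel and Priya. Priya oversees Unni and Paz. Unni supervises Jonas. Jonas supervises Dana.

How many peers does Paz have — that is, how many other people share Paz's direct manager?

1

Paz reports to Priya. Priya's other direct reports are Unni — 1 peer.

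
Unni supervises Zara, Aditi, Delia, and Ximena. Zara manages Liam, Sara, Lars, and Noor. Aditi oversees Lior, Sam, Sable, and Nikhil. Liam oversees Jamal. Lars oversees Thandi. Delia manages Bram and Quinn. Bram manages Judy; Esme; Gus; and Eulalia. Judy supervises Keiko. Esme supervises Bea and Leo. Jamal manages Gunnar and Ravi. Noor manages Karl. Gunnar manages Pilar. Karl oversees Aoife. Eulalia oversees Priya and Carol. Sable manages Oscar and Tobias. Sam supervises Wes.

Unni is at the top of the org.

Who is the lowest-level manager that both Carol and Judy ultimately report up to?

Bram

Carol's chain of managers is Eulalia, Bram, Delia, Unni. Judy's chain of managers is Bram, Delia, Unni. The first manager that appears in both chains is Bram.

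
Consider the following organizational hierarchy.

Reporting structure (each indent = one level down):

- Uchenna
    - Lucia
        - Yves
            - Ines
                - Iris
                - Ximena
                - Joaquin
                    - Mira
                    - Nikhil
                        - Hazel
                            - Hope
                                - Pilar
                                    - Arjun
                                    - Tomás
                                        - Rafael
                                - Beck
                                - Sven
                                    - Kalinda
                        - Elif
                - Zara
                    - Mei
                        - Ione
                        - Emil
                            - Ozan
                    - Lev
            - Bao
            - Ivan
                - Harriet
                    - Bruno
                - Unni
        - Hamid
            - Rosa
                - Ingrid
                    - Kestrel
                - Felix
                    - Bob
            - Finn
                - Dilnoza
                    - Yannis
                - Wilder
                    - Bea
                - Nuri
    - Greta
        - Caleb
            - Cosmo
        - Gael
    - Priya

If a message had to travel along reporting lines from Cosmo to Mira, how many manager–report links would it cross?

Cosmo is 3 levels below Uchenna, and Mira is 5 levels below Uchenna (their lowest common manager). The shortest path runs up from Cosmo to Uchenna and back down to Mira: 3 + 5 = 8 links.

8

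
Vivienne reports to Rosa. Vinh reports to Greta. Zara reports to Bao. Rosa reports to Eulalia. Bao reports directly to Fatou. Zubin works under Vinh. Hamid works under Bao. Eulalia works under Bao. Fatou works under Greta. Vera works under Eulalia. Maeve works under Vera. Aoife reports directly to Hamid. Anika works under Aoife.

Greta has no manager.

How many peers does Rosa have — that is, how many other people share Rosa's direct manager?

1

Rosa reports to Eulalia. Eulalia's other direct reports are Vera — 1 peer.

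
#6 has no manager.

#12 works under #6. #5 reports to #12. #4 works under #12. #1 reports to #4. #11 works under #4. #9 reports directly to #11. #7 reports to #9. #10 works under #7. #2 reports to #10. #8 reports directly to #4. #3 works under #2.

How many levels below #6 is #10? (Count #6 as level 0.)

6

Chain from #10 up to #6: #10 → #7 → #9 → #11 → #4 → #12 → #6. That is 6 steps up, so #10 is 6 levels below #6.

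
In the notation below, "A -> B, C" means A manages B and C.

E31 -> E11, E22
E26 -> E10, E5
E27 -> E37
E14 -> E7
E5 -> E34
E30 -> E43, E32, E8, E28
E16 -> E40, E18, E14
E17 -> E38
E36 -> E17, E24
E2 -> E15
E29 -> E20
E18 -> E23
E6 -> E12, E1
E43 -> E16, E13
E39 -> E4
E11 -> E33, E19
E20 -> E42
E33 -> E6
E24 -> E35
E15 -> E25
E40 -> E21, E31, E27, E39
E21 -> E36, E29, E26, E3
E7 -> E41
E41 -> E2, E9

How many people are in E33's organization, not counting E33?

E33 directly manages E6. Under E6: E1, E12 (2). That's 3 in total.

3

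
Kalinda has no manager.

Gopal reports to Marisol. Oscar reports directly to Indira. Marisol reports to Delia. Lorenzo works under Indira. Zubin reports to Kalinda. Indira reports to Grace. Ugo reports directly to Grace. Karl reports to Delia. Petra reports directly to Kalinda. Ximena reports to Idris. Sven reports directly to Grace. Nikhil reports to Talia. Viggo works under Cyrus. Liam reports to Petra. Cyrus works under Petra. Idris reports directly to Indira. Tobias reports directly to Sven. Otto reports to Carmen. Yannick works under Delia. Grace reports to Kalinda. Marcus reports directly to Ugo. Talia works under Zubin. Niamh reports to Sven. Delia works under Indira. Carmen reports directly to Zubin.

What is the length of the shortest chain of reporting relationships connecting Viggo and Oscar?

6

Viggo is 3 levels below Kalinda, and Oscar is 3 levels below Kalinda (their lowest common manager). The shortest path runs up from Viggo to Kalinda and back down to Oscar: 3 + 3 = 6 links.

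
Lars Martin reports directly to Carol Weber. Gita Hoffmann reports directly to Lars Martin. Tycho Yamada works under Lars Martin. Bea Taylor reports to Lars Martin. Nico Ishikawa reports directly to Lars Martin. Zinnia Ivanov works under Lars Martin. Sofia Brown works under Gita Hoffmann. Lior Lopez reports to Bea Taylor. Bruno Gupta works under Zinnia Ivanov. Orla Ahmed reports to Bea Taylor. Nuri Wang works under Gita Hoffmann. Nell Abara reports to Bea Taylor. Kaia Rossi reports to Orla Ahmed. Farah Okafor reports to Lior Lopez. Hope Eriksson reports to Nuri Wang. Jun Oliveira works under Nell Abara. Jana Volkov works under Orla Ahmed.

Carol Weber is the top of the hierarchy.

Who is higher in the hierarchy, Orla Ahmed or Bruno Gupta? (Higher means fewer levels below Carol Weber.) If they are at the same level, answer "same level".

Both Orla Ahmed and Bruno Gupta are 3 levels below Carol Weber.

same level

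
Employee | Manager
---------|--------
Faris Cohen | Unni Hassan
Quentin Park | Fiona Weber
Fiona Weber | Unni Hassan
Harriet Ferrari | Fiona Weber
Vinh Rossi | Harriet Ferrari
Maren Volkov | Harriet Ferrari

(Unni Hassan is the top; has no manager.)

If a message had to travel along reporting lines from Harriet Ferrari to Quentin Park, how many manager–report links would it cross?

Harriet Ferrari is 1 level below Fiona Weber, and Quentin Park is 1 level below Fiona Weber (their lowest common manager). The shortest path runs up from Harriet Ferrari to Fiona Weber and back down to Quentin Park: 1 + 1 = 2 links.

2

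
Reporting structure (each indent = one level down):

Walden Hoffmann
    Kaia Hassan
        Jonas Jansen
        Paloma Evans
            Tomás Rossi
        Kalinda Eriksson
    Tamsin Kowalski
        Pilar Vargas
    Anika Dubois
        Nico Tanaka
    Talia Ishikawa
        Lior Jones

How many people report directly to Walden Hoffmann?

Walden Hoffmann directly manages Kaia Hassan, Tamsin Kowalski, Anika Dubois, Talia Ishikawa. That is 4 direct reports.

4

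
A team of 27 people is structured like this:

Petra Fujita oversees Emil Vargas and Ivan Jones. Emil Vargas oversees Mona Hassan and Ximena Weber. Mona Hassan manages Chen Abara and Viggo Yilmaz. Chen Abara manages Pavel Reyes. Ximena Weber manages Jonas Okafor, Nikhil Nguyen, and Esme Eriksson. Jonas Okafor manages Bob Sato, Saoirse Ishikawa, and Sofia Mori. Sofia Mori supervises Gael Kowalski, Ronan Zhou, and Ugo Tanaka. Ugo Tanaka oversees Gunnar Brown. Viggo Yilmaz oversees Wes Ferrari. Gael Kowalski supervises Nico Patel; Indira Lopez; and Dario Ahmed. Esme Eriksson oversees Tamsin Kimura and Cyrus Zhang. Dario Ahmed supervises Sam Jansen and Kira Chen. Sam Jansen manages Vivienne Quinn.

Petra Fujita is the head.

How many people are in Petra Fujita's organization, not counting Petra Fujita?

Petra Fujita directly manages Emil Vargas, Ivan Jones. Under Emil Vargas: Ximena Weber, Nikhil Nguyen, Esme Eriksson, Cyrus Zhang, Tamsin Kimura, Jonas Okafor, Bob Sato, Saoirse Ishikawa, Sofia Mori, Ronan Zhou, Gael Kowalski, Dario Ahmed, Kira Chen, Sam Jansen, Vivienne Quinn, Indira Lopez, Nico Patel, Ugo Tanaka, Gunnar Brown, Mona Hassan, Viggo Yilmaz, Wes Ferrari, Chen Abara, Pavel Reyes (24). Ivan Jones has no reports. So Petra Fujita's organization is 2 direct reports plus everyone under them: 25 + 1 = 26.

26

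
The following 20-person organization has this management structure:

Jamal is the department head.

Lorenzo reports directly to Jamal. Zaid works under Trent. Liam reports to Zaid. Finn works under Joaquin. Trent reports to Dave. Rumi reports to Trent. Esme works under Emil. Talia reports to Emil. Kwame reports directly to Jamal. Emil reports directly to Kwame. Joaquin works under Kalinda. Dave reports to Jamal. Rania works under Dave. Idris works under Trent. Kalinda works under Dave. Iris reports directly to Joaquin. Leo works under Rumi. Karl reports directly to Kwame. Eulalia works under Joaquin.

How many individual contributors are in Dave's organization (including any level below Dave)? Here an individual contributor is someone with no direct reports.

The people in Dave's organization with no one reporting to them are Rania, Iris, Finn, Eulalia, Idris, Leo, Liam. That is 7.

7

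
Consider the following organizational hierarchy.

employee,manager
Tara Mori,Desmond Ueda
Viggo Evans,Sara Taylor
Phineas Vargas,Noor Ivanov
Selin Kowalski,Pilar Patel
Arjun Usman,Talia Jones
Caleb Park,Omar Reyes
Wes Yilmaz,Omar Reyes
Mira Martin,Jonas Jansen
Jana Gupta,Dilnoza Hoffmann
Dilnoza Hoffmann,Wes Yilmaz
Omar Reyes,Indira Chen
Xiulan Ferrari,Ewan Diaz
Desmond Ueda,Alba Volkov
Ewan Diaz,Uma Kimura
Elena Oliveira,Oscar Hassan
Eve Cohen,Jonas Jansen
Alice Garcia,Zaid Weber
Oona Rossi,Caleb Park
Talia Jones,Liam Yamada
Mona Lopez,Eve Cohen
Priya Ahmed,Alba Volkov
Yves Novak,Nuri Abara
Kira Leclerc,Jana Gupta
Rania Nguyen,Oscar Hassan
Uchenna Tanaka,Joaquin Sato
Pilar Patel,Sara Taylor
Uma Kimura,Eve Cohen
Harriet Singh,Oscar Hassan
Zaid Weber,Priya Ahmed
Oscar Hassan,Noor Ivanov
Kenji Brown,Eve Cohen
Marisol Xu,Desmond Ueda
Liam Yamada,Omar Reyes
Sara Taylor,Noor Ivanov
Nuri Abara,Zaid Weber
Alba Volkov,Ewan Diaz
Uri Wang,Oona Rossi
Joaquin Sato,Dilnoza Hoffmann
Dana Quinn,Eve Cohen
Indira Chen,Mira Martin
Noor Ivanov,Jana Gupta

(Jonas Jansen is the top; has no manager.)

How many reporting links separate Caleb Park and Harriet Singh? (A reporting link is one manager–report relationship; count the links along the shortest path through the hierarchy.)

Caleb Park is 1 level below Omar Reyes, and Harriet Singh is 6 levels below Omar Reyes (their lowest common manager). The shortest path runs up from Caleb Park to Omar Reyes and back down to Harriet Singh: 1 + 6 = 7 links.

7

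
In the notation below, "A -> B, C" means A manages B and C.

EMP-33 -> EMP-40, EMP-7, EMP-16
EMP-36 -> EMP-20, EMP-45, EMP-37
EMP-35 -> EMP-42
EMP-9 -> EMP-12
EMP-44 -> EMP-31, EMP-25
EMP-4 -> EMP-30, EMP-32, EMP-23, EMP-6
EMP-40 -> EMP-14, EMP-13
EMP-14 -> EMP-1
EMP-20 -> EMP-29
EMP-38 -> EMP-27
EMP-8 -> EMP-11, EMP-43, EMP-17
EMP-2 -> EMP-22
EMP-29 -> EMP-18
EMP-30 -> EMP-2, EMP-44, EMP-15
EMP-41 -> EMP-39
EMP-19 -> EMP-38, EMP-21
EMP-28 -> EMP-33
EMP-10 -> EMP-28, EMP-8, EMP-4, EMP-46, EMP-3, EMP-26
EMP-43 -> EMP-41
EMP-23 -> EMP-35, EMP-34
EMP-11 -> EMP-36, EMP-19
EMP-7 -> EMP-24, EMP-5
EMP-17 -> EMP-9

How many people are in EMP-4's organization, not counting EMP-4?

EMP-4 directly manages EMP-30, EMP-32, EMP-23, EMP-6. Under EMP-30: EMP-15, EMP-44, EMP-25, EMP-31, EMP-2, EMP-22 (6). EMP-32 has no reports. Under EMP-23: EMP-34, EMP-35, EMP-42 (3). EMP-6 has no reports. So EMP-4's organization is 4 direct reports plus everyone under them: 7 + 1 + 4 + 1 = 13.

13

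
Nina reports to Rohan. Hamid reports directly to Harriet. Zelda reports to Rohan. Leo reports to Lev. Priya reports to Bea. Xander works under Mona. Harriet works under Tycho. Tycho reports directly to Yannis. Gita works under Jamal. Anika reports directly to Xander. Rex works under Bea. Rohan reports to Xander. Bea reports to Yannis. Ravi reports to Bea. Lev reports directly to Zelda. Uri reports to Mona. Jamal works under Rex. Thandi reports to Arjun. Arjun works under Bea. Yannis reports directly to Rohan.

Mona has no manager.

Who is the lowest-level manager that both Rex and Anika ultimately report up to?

Rex's chain of managers is Bea, Yannis, Rohan, Xander, Mona. Anika's chain of managers is Xander, Mona. The first manager that appears in both chains is Xander.

Xander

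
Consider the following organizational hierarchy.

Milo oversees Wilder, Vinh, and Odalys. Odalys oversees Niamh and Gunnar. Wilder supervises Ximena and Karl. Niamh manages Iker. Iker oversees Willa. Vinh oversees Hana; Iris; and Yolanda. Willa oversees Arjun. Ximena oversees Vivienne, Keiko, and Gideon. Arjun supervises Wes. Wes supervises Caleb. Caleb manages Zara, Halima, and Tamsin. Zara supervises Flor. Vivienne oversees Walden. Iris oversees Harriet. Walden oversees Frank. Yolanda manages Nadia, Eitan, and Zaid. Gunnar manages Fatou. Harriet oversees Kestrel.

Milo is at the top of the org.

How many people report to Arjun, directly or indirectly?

6

Arjun directly manages Wes. Under Wes: Caleb, Tamsin, Halima, Zara, Flor (5). That's 6 in total.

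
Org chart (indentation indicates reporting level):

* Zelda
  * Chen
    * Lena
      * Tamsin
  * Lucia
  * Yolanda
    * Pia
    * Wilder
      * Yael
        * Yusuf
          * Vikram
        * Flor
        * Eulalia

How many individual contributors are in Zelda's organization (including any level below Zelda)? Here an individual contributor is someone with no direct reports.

The people in Zelda's organization with no one reporting to them are Eulalia, Flor, Vikram, Pia, Lucia, Tamsin. That is 6.

6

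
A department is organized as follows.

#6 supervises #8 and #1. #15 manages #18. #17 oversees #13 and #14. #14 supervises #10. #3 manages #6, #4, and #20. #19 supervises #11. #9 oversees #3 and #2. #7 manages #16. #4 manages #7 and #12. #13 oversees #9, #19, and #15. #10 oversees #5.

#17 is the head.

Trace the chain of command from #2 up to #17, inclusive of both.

#2 -> #9 -> #13 -> #17

#2 reports to #9. #9 reports to #13. #13 reports to #17. #17 is at the top.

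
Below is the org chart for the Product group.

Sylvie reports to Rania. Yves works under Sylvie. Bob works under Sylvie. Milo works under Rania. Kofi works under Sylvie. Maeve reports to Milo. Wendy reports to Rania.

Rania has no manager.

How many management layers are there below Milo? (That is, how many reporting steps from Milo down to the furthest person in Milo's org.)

The longest chain under Milo runs Milo → Maeve, which is 1 level below Milo.

1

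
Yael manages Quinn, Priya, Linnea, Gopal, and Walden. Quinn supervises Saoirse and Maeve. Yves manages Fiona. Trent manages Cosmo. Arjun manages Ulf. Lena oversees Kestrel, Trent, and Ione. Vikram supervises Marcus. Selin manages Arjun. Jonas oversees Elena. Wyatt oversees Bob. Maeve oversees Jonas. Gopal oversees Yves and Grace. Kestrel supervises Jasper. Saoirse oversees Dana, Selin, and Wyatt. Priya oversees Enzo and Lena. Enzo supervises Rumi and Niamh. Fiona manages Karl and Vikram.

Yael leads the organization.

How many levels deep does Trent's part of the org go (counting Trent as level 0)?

1

The longest chain under Trent runs Trent → Cosmo, which is 1 level below Trent.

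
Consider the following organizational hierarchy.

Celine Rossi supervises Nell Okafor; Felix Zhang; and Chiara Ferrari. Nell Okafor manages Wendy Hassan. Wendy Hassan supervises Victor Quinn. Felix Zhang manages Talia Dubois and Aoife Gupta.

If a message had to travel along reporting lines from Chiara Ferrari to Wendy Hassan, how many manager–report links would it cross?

3

Chiara Ferrari is 1 level below Celine Rossi, and Wendy Hassan is 2 levels below Celine Rossi (their lowest common manager). The shortest path runs up from Chiara Ferrari to Celine Rossi and back down to Wendy Hassan: 1 + 2 = 3 links.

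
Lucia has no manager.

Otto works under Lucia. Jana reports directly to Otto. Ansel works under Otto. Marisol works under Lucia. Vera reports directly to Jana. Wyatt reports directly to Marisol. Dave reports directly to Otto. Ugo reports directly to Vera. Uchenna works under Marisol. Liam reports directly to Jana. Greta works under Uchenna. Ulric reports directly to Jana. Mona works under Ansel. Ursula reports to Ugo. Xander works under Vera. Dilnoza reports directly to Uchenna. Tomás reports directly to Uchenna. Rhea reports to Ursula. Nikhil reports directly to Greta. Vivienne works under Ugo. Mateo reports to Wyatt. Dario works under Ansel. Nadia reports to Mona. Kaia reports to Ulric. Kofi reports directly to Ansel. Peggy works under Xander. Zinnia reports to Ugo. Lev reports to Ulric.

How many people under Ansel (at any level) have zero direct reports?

3

The people in Ansel's organization with no one reporting to them are Kofi, Dario, Nadia. That is 3.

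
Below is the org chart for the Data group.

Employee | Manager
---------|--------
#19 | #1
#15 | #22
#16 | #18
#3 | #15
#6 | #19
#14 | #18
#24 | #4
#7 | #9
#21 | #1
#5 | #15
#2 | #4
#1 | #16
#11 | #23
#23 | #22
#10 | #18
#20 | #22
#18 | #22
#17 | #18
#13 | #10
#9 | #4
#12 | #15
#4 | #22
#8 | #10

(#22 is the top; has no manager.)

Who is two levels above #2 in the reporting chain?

#22

#2 reports to #4, and #4 reports to #22. So #2's skip-level manager is #22.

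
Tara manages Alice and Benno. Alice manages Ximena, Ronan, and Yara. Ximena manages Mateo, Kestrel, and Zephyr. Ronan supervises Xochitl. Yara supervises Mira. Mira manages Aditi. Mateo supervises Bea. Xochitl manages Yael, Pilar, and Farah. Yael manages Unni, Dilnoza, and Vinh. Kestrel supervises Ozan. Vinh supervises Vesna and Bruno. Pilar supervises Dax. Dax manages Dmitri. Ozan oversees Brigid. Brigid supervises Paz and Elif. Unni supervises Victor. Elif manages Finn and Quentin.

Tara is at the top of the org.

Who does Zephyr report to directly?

Ximena

Zephyr reports directly to Ximena.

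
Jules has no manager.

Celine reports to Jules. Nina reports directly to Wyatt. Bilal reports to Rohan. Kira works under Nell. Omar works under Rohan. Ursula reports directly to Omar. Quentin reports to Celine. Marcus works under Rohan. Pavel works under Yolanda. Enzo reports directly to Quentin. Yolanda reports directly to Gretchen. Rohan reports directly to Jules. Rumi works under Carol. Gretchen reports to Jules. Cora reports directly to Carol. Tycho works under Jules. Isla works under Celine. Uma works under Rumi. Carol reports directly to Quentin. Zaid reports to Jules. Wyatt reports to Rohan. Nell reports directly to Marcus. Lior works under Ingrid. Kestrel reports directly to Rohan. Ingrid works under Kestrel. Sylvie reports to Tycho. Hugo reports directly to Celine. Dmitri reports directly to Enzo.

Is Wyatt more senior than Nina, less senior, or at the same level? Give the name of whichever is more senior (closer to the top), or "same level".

Wyatt

Wyatt is 2 levels below Jules; Nina is 3. Wyatt is higher.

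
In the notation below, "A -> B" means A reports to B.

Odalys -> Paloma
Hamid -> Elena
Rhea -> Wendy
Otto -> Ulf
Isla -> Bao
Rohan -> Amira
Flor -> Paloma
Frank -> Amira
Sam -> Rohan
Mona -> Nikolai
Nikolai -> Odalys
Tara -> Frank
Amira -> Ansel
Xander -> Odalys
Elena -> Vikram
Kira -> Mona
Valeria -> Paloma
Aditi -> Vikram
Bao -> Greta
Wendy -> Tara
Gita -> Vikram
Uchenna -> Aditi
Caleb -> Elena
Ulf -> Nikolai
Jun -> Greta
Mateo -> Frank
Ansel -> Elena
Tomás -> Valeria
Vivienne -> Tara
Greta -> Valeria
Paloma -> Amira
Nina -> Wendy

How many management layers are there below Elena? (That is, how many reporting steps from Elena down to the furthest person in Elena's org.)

The longest chain under Elena runs Elena → Ansel → Amira → Paloma → Valeria → Greta → Bao → Isla, which is 7 levels below Elena.

7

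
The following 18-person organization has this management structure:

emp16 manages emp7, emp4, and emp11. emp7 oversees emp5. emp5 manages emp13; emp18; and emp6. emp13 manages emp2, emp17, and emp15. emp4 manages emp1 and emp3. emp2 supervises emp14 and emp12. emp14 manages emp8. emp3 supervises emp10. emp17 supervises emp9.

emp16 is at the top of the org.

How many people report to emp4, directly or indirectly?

3

emp4 directly manages emp3, emp1. Under emp3: emp10 (1). emp1 has no reports. So emp4's organization is 2 direct reports plus everyone under them: 2 + 1 = 3.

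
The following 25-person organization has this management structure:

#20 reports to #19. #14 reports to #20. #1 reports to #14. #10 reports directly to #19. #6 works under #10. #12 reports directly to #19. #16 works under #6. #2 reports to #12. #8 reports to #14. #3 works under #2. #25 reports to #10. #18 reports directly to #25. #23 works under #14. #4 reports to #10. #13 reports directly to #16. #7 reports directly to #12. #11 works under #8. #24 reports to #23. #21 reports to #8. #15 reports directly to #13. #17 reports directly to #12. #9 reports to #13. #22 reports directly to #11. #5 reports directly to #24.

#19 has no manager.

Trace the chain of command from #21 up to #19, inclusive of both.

#21 reports to #8. #8 reports to #14. #14 reports to #20. #20 reports to #19. #19 is at the top.

#21 -> #8 -> #14 -> #20 -> #19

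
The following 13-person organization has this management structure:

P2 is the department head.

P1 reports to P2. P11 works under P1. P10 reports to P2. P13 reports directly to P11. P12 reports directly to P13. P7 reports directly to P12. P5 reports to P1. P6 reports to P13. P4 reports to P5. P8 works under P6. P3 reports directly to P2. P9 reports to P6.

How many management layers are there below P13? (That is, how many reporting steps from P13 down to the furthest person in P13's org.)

The longest chain under P13 runs P13 → P6 → P9, which is 2 levels below P13.

2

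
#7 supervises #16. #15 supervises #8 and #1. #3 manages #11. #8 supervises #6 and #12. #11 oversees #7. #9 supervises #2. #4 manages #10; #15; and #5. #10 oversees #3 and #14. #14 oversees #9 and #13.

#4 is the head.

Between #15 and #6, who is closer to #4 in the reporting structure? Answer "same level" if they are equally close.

#15

#15 is 1 level below #4; #6 is 3. #15 is higher.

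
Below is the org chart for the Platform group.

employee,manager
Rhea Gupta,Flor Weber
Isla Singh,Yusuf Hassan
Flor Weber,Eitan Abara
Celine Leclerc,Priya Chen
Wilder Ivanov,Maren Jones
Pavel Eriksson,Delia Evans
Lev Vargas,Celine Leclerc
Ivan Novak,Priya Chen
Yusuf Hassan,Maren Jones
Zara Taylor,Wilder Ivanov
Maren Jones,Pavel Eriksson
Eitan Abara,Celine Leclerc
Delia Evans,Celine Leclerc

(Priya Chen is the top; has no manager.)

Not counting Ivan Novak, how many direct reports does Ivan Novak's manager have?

Ivan Novak reports to Priya Chen. Priya Chen's other direct reports are Celine Leclerc — 1 peer.

1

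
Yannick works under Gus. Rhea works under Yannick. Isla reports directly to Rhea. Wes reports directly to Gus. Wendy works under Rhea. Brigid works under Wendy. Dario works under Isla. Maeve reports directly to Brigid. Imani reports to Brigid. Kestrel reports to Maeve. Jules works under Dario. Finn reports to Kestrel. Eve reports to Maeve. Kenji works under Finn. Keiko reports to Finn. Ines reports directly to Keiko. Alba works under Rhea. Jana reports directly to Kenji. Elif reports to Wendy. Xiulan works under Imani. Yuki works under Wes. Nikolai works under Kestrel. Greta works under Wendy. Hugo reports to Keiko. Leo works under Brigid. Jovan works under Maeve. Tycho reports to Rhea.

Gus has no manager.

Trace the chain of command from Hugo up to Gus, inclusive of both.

Hugo -> Keiko -> Finn -> Kestrel -> Maeve -> Brigid -> Wendy -> Rhea -> Yannick -> Gus

Hugo reports to Keiko. Keiko reports to Finn. Finn reports to Kestrel. Kestrel reports to Maeve. Maeve reports to Brigid. Brigid reports to Wendy. Wendy reports to Rhea. Rhea reports to Yannick. Yannick reports to Gus. Gus is at the top.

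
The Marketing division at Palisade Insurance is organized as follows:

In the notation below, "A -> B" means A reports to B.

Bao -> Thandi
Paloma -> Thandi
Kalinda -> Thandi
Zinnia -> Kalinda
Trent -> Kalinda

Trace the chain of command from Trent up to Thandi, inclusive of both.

Trent -> Kalinda -> Thandi

Trent reports to Kalinda. Kalinda reports to Thandi. Thandi is at the top.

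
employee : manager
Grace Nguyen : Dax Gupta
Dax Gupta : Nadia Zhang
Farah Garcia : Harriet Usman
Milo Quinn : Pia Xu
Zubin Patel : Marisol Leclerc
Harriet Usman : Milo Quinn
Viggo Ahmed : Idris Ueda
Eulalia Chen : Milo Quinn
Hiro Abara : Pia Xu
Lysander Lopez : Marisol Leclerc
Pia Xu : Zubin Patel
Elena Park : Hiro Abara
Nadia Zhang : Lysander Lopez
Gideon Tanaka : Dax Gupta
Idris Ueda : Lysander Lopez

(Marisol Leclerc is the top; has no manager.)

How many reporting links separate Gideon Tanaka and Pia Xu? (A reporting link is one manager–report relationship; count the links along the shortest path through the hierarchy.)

Gideon Tanaka is 4 levels below Marisol Leclerc, and Pia Xu is 2 levels below Marisol Leclerc (their lowest common manager). The shortest path runs up from Gideon Tanaka to Marisol Leclerc and back down to Pia Xu: 4 + 2 = 6 links.

6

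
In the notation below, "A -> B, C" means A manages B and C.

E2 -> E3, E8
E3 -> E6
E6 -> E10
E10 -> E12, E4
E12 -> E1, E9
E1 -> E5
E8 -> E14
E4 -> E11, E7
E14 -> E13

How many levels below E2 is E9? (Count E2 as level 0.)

5

Chain from E9 up to E2: E9 → E12 → E10 → E6 → E3 → E2. That is 5 steps up, so E9 is 5 levels below E2.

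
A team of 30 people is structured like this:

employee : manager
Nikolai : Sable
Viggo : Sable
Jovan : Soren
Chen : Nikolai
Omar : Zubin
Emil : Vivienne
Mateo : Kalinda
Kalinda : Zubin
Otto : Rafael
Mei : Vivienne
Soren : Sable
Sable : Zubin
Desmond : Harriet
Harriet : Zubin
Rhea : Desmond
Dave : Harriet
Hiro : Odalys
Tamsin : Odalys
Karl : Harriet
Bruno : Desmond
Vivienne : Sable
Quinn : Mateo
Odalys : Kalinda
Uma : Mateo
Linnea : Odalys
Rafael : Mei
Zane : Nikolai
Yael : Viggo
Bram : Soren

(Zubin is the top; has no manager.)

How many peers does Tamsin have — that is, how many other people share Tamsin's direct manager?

Tamsin reports to Odalys. Odalys's other direct reports are Linnea, Hiro — 2 peers.

2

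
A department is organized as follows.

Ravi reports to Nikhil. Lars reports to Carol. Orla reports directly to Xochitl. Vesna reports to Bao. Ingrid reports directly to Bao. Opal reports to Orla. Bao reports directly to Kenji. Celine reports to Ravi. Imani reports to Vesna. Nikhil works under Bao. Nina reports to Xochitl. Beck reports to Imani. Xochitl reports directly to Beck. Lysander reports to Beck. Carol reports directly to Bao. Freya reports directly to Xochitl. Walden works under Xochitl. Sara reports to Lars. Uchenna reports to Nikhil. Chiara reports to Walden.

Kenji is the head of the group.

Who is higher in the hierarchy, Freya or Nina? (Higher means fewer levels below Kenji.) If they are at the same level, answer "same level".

Both Freya and Nina are 6 levels below Kenji.

same level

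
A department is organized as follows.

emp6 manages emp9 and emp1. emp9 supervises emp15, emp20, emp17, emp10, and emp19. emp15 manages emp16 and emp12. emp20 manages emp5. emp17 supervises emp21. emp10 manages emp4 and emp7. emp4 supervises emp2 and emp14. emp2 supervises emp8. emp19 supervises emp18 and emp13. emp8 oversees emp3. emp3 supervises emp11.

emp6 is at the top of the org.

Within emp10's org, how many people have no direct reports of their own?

3

The people in emp10's organization with no one reporting to them are emp7, emp14, emp11. That is 3.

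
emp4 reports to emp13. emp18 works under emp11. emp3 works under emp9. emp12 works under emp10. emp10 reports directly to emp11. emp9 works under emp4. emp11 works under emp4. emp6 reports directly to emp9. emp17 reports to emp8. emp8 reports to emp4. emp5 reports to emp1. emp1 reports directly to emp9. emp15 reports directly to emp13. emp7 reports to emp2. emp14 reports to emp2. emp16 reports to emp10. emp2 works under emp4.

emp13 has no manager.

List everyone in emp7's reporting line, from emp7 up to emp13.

emp7 -> emp2 -> emp4 -> emp13

emp7 reports to emp2. emp2 reports to emp4. emp4 reports to emp13. emp13 is at the top.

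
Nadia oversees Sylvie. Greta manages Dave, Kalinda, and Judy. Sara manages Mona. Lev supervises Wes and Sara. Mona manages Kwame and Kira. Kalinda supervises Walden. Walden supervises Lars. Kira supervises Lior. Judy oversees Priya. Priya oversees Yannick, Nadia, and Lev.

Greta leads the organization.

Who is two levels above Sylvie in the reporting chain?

Priya

Sylvie reports to Nadia, and Nadia reports to Priya. So Sylvie's skip-level manager is Priya.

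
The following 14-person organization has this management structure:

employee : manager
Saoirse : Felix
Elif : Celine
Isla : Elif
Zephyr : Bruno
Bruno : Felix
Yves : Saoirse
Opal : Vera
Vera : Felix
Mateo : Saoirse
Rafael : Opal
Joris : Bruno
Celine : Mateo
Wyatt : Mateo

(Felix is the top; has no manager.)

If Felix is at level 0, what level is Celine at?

3

Chain from Celine up to Felix: Celine → Mateo → Saoirse → Felix. That is 3 steps up, so Celine is 3 levels below Felix.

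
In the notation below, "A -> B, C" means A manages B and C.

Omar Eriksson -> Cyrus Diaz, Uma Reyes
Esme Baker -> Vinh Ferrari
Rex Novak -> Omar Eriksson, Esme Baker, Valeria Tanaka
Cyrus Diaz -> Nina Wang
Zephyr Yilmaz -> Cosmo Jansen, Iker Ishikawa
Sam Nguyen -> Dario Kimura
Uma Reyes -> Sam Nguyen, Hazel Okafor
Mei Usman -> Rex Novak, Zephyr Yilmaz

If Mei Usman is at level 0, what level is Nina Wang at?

Chain from Nina Wang up to Mei Usman: Nina Wang → Cyrus Diaz → Omar Eriksson → Rex Novak → Mei Usman. That is 4 steps up, so Nina Wang is 4 levels below Mei Usman.

4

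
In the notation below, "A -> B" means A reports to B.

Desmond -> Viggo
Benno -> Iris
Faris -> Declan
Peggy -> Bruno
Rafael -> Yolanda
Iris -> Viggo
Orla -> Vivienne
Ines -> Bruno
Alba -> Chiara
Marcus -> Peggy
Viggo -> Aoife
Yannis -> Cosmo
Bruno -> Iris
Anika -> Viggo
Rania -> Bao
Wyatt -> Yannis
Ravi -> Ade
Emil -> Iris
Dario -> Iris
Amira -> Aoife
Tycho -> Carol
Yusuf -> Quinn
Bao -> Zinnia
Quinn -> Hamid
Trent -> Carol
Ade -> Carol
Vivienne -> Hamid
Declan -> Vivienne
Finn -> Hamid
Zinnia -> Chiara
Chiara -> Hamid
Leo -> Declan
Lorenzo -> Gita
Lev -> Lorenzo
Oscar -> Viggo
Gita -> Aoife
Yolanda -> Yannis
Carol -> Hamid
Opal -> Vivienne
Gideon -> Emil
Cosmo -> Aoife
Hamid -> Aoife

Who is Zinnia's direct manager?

Zinnia reports directly to Chiara.

Chiara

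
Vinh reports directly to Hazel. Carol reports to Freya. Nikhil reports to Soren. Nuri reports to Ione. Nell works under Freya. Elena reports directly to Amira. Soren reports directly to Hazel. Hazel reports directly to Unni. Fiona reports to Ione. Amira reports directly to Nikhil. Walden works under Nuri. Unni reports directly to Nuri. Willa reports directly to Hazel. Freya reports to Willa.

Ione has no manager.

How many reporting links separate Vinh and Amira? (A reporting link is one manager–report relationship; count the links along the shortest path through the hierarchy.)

Vinh is 1 level below Hazel, and Amira is 3 levels below Hazel (their lowest common manager). The shortest path runs up from Vinh to Hazel and back down to Amira: 1 + 3 = 4 links.

4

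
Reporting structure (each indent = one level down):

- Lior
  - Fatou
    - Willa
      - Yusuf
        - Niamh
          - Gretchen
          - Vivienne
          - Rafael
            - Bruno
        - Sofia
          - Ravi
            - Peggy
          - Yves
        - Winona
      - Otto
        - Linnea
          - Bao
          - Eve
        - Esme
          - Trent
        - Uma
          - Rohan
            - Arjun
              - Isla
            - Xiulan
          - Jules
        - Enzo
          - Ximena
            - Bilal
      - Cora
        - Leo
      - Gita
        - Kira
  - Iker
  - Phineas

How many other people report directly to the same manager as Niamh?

2

Niamh reports to Yusuf. Yusuf's other direct reports are Sofia, Winona — 2 peers.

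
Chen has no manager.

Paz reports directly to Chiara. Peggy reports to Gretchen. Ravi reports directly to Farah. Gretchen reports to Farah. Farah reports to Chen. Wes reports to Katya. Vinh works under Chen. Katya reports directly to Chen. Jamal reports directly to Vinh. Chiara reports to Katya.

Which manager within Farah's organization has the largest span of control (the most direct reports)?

Direct-report counts within Farah's organization: Farah has 2; Gretchen has 1. The largest is 2, held by Farah.

Farah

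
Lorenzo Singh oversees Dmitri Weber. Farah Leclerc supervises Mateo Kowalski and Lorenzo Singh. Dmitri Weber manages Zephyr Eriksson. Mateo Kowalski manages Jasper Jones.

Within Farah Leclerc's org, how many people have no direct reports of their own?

The people in Farah Leclerc's organization with no one reporting to them are Zephyr Eriksson, Jasper Jones. That is 2.

2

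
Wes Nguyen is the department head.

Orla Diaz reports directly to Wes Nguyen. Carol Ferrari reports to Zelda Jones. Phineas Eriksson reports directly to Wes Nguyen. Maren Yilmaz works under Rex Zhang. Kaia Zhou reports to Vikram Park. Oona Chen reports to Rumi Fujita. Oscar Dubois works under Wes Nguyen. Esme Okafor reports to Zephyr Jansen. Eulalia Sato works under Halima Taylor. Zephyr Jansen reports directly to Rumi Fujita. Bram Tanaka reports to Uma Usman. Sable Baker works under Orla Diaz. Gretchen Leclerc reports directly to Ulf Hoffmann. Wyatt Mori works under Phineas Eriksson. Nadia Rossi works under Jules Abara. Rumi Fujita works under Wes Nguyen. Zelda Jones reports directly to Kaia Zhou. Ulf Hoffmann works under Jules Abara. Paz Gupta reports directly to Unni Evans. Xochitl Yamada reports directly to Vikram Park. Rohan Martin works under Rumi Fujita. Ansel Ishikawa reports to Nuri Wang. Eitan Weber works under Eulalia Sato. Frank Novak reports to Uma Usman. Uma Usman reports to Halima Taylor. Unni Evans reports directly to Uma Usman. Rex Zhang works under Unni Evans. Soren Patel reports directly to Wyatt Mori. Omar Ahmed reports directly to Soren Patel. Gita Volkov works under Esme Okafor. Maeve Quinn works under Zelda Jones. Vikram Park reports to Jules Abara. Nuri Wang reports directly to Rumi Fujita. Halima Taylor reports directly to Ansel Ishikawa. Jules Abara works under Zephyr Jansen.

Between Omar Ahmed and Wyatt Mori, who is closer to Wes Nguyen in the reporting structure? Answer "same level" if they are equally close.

Wyatt Mori

Omar Ahmed is 4 levels below Wes Nguyen; Wyatt Mori is 2. Wyatt Mori is higher.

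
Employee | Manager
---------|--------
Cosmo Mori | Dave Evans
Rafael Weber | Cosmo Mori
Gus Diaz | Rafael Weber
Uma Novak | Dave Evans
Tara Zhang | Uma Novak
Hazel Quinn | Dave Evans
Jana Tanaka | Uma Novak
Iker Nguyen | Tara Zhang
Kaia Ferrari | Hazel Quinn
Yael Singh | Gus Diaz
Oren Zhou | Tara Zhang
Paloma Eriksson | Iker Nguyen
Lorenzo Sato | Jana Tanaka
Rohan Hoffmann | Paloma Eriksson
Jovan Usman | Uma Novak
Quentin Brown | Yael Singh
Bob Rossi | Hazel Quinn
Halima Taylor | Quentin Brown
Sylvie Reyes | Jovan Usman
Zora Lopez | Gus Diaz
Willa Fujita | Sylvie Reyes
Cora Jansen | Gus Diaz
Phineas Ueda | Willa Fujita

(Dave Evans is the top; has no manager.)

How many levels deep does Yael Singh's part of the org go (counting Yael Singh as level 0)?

The longest chain under Yael Singh runs Yael Singh → Quentin Brown → Halima Taylor, which is 2 levels below Yael Singh.

2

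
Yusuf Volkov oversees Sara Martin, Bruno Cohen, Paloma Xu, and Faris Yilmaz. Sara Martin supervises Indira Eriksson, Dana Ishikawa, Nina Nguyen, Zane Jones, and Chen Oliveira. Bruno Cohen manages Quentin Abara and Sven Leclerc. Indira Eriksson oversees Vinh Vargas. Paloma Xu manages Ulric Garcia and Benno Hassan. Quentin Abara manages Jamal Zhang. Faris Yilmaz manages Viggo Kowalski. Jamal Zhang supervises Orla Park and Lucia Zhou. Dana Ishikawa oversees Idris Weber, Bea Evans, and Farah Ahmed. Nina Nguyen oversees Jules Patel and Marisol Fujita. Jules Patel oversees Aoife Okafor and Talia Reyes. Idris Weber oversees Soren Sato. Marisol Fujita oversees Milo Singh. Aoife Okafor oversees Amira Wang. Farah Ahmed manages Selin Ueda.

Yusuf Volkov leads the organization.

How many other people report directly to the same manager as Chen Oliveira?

4

Chen Oliveira reports to Sara Martin. Sara Martin's other direct reports are Indira Eriksson, Dana Ishikawa, Nina Nguyen, Zane Jones — 4 peers.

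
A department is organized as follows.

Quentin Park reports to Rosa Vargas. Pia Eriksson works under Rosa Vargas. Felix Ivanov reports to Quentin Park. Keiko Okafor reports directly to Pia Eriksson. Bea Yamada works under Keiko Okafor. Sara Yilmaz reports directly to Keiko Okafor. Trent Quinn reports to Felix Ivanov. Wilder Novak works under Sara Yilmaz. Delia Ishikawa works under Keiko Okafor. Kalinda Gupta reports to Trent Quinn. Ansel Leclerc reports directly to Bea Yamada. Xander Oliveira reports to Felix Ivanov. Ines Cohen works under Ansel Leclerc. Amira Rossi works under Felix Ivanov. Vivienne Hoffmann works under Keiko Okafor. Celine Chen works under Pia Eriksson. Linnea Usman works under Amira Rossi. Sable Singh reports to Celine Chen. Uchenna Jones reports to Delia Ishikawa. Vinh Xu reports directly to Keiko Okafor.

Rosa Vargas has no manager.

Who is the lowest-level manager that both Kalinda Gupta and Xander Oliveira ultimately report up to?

Kalinda Gupta's chain of managers is Trent Quinn, Felix Ivanov, Quentin Park, Rosa Vargas. Xander Oliveira's chain of managers is Felix Ivanov, Quentin Park, Rosa Vargas. The first manager that appears in both chains is Felix Ivanov.

Felix Ivanov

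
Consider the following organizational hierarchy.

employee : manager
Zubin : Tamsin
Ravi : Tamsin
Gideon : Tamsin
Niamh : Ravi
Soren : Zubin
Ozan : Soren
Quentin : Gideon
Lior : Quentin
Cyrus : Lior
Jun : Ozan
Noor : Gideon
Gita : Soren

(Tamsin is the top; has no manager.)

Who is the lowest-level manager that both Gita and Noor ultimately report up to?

Tamsin

Gita's chain of managers is Soren, Zubin, Tamsin. Noor's chain of managers is Gideon, Tamsin. The first manager that appears in both chains is Tamsin.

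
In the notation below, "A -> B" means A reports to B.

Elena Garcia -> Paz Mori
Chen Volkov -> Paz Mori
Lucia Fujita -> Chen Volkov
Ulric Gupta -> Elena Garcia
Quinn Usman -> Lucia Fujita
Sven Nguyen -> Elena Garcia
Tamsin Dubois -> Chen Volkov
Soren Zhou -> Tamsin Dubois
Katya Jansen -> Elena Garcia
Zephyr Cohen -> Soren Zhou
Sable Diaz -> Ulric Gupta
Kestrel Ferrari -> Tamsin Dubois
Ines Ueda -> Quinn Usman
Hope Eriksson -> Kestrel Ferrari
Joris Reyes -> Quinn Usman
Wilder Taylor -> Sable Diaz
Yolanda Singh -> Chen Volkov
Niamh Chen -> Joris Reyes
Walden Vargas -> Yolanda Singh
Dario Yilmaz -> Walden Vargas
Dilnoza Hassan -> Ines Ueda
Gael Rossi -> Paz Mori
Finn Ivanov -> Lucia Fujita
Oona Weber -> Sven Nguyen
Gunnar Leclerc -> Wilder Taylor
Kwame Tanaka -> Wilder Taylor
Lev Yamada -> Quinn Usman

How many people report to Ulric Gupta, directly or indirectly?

Ulric Gupta directly manages Sable Diaz. Under Sable Diaz: Wilder Taylor, Kwame Tanaka, Gunnar Leclerc (3). That's 4 in total.

4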